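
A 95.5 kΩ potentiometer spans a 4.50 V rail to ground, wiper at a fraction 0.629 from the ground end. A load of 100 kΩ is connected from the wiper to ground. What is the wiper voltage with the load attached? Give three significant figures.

V ≈ 2.31 V

The wiper splits the pot into (1−α)R = 35.43 kΩ above and αR = 60.07 kΩ below.
Lower section ‖ load = 37.53 kΩ.
V_wiper = 4.50 × 37.53/(35.43 + 37.53) = 2.31 V.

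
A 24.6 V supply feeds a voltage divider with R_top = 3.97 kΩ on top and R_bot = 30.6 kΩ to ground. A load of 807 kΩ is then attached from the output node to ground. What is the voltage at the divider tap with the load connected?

The load sits in parallel with R_bot: R_bot‖R_L = (30.6 × 807) / (30.6 + 807) = 29.48 kΩ.
V_out = 24.6 × 29.48 / (3.97 + 29.48) = 24.6 × 29.48/33.45 = 21.7 V.

V_out ≈ 21.7 V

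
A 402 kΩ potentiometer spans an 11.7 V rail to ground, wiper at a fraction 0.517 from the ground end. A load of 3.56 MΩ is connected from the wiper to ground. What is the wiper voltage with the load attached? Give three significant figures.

V ≈ 5.88 V

The wiper splits the pot into (1−α)R = 194.2 kΩ above and αR = 207.8 kΩ below.
Lower section ‖ load = 196.4 kΩ.
V_wiper = 11.7 × 196.4/(194.2 + 196.4) = 5.88 V.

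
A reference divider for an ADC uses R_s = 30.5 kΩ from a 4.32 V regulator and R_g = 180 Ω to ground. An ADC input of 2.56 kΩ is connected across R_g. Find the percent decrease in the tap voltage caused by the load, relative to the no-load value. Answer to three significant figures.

6.53 %

The divider's output (Thévenin) resistance is R_s‖R_g = 178.9 Ω.
Fractional drop under load = R_th/(R_th + R_L) = 178.9 / (178.9 + 2560) = 0.06533.
So the output falls by 6.53 %.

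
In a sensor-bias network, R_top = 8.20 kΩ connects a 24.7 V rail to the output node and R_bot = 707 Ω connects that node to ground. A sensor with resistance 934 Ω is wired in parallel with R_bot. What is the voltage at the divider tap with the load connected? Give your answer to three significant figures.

The load sits in parallel with R_bot: R_bot‖R_L = (707 × 934) / (707 + 934) = 402.4 Ω.
V_out = 24.7 × 402.4 / (8200 + 402.4) = 24.7 × 402.4/8602 = 1.16 V.

V_out ≈ 1.16 V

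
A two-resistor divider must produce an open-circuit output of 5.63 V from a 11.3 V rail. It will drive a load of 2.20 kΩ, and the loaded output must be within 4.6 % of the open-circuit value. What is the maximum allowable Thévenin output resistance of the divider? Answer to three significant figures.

Loading drop = R_th/(R_th + R_L) ≤ 0.0460, so R_th ≤ R_L · ε/(1−ε) = 2.20 kΩ × 0.0460/0.9540 = 106 Ω.
(Any R1, R2 with R2/(R1+R2) = 0.498 and R1‖R2 ≤ 106 Ω will meet the spec.)

R_th ≤ 106 Ω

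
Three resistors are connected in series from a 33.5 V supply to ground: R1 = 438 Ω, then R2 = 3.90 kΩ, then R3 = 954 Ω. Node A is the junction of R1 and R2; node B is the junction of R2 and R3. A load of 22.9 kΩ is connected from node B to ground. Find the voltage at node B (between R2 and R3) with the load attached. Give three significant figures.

At node B, R3 is in parallel with the load: R3‖R_L = 915.8 Ω.
Below node A the resistance is R2 + (R3‖R_L) = 4816 Ω, so V_A = 33.5 × 4816/5254 = 30.71 V.
Then V_B = V_A × (R3‖R_L)/(R2 + R3‖R_L) = 30.71 × 915.8/4816 = 5.84 V.

V ≈ 5.84 V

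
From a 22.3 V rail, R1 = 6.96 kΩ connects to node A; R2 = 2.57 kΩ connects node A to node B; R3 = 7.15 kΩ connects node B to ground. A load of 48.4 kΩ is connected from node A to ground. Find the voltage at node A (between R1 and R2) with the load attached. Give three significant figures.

Below node A the series string R2+R3 = 9.720 kΩ sits in parallel with the 48.4 kΩ load: 8.094 kΩ.
V_A = 22.3 × 8.094/(6.96 + 8.094) = 12.0 V.

V ≈ 12.0 V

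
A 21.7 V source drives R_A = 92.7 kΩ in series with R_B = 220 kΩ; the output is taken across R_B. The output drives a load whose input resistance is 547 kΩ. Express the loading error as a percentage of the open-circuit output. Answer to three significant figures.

The divider's output (Thévenin) resistance is R_A‖R_B = 65.22 kΩ.
Fractional drop under load = R_th/(R_th + R_L) = 65.22 / (65.22 + 547) = 0.1065.
So the output falls by 10.7 %.

10.7 %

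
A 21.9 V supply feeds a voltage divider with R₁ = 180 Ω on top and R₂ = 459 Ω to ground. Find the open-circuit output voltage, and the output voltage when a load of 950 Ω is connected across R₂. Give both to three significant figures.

Open-circuit: V = 21.9 × 459/(180 + 459) = 15.7 V.
With the load, R₂ becomes R₂‖R_L = 309.5 Ω, so V = 21.9 × 309.5/489.5 = 13.8 V.

Unloaded: 15.7 V; loaded: 13.8 V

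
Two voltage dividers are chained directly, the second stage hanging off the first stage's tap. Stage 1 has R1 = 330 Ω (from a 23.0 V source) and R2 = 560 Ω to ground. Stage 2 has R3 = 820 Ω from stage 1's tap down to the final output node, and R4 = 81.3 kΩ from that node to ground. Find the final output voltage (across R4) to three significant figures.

Stage 2 presents R3+R4 = 82120 Ω as a load on stage 1's tap.
Stage 1's lower leg becomes R2‖(R3+R4) = 556.2 Ω, so V_mid = 23.0 × 556.2/886.2 = 14.44 V.
Stage 2 is itself unloaded: V_out = V_mid × R4/(R3+R4) = 14.44 × 81300/82120 = 14.3 V.

V_out ≈ 14.3 V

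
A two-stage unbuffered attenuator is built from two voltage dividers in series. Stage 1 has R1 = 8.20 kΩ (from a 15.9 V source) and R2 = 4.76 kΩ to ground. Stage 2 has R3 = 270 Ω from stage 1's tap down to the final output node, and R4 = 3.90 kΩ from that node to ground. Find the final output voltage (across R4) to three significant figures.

V_out ≈ 3.17 V

Stage 2 presents R3+R4 = 4170 Ω as a load on stage 1's tap.
Stage 1's lower leg becomes R2‖(R3+R4) = 2223 Ω, so V_mid = 15.9 × 2223/10420 = 3.391 V.
Stage 2 is itself unloaded: V_out = V_mid × R4/(R3+R4) = 3.391 × 3900/4170 = 3.17 V.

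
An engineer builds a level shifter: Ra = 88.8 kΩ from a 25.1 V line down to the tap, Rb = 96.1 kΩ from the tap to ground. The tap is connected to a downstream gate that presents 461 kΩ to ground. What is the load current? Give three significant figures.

Rb‖R_L = 79.52 kΩ; V_out = 25.1 × 79.52/168.3 = 11.86 V.
I_L = V_out / R_L = 11.86 / 461 kΩ = 0.0257 mA.

I_L ≈ 0.0257 mA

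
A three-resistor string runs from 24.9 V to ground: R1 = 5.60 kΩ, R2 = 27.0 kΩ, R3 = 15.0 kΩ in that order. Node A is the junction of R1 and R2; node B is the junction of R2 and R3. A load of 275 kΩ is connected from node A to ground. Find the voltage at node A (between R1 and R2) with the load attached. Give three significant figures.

Below node A the series string R2+R3 = 42.00 kΩ sits in parallel with the 275 kΩ load: 36.44 kΩ.
V_A = 24.9 × 36.44/(5.60 + 36.44) = 21.6 V.

V ≈ 21.6 V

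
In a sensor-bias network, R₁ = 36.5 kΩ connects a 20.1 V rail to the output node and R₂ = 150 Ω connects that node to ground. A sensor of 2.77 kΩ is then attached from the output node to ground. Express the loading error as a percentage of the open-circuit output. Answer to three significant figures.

5.12 %

The divider's output (Thévenin) resistance is R₁‖R₂ = 149.4 Ω.
Fractional drop under load = R_th/(R_th + R_L) = 149.4 / (149.4 + 2770) = 0.05117.
So the output falls by 5.12 %.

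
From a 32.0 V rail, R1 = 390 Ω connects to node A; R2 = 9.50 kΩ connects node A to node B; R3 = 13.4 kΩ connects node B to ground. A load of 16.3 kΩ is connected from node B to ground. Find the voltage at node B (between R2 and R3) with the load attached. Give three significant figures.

V ≈ 13.6 V

At node B, R3 is in parallel with the load: R3‖R_L = 7354 Ω.
Below node A the resistance is R2 + (R3‖R_L) = 16850 Ω, so V_A = 32.0 × 16850/17240 = 31.28 V.
Then V_B = V_A × (R3‖R_L)/(R2 + R3‖R_L) = 31.28 × 7354/16850 = 13.6 V.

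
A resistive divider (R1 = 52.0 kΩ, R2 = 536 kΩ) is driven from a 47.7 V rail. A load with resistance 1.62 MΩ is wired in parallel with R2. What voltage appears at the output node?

V_out ≈ 42.2 V

The load sits in parallel with R2: R2‖R_L = (536 × 1620) / (536 + 1620) = 402.7 kΩ.
V_out = 47.7 × 402.7 / (52.0 + 402.7) = 47.7 × 402.7/454.7 = 42.2 V.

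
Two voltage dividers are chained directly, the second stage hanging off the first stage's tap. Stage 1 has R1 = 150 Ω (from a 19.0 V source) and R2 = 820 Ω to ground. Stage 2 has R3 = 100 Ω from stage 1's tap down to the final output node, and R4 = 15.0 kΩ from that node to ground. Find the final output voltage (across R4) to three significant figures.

Stage 2 presents R3+R4 = 15100 Ω as a load on stage 1's tap.
Stage 1's lower leg becomes R2‖(R3+R4) = 777.8 Ω, so V_mid = 19.0 × 777.8/927.8 = 15.93 V.
Stage 2 is itself unloaded: V_out = V_mid × R4/(R3+R4) = 15.93 × 15000/15100 = 15.8 V.

V_out ≈ 15.8 V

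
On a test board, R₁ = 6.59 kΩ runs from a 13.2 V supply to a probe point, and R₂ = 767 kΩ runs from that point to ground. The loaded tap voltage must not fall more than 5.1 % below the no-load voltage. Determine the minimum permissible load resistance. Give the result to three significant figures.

R_L(min) ≈ 122 kΩ

Output resistance R_th = R₁‖R₂ = (6.59 × 767)/773.6 = 6.534 kΩ.
The fractional drop is R_th/(R_th + R_L); requiring this ≤ 0.0510 gives R_L ≥ R_th(1/0.0510 − 1) = 6.534 × 18.61 = 122 kΩ.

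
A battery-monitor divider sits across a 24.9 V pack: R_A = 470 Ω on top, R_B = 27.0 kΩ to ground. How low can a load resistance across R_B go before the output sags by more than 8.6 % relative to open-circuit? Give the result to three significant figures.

Output resistance R_th = R_A‖R_B = (470 × 27000)/27470 = 462.0 Ω.
The fractional drop is R_th/(R_th + R_L); requiring this ≤ 0.0860 gives R_L ≥ R_th(1/0.0860 − 1) = 462.0 × 10.63 = 4.91 kΩ.

R_L(min) ≈ 4.91 kΩ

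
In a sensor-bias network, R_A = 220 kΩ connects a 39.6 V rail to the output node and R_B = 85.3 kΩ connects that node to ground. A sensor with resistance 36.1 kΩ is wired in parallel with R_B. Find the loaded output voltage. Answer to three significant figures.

V_out ≈ 4.09 V

The load sits in parallel with R_B: R_B‖R_L = (85.3 × 36.1) / (85.3 + 36.1) = 25.37 kΩ.
V_out = 39.6 × 25.37 / (220 + 25.37) = 39.6 × 25.37/245.4 = 4.09 V.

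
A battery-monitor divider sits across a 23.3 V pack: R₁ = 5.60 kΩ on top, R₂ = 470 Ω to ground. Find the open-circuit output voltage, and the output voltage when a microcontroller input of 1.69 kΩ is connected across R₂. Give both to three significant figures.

Open-circuit: V = 23.3 × 470/(5600 + 470) = 1.80 V.
With the load, R₂ becomes R₂‖R_L = 367.7 Ω, so V = 23.3 × 367.7/5968 = 1.44 V.

Unloaded: 1.80 V; loaded: 1.44 V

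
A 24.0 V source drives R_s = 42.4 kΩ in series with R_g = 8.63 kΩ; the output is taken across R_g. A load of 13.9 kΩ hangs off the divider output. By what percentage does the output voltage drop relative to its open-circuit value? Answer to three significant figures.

The divider's output (Thévenin) resistance is R_s‖R_g = 7.171 kΩ.
Fractional drop under load = R_th/(R_th + R_L) = 7.171 / (7.171 + 13.9) = 0.3403.
So the output falls by 34.0 %.

34.0 %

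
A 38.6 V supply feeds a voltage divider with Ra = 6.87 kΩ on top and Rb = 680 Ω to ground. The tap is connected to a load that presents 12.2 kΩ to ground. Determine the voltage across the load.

V_out ≈ 3.31 V

The load sits in parallel with Rb: Rb‖R_L = (680 × 12200) / (680 + 12200) = 644.1 Ω.
V_out = 38.6 × 644.1 / (6870 + 644.1) = 38.6 × 644.1/7514 = 3.31 V.
(Unloaded it would have been 3.48 V.)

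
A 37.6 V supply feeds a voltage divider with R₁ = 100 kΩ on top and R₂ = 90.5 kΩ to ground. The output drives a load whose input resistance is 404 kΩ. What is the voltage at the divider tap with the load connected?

V_out ≈ 16.0 V

The load sits in parallel with R₂: R₂‖R_L = (90.5 × 404) / (90.5 + 404) = 73.94 kΩ.
V_out = 37.6 × 73.94 / (100 + 73.94) = 37.6 × 73.94/173.9 = 16.0 V.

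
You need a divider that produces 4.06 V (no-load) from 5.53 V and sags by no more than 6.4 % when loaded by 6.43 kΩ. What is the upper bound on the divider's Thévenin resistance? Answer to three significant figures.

R_th ≤ 440 Ω

Loading drop = R_th/(R_th + R_L) ≤ 0.0640, so R_th ≤ R_L · ε/(1−ε) = 6.43 kΩ × 0.0640/0.9360 = 440 Ω.
(Any R1, R2 with R2/(R1+R2) = 0.734 and R1‖R2 ≤ 440 Ω will meet the spec.)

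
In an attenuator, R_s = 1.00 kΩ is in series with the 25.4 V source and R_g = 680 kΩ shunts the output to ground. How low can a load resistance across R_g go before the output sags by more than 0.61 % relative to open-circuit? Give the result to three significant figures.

R_L(min) ≈ 163 kΩ

Output resistance R_th = R_s‖R_g = (1000 × 680000)/681000 = 998.5 Ω.
The fractional drop is R_th/(R_th + R_L); requiring this ≤ 0.00610 gives R_L ≥ R_th(1/0.00610 − 1) = 998.5 × 162.9 = 163 kΩ.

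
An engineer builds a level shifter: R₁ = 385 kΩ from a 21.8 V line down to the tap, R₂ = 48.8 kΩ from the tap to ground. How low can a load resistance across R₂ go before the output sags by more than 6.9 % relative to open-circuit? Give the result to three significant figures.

R_L(min) ≈ 584 kΩ

Output resistance R_th = R₁‖R₂ = (385 × 48.8)/433.8 = 43.31 kΩ.
The fractional drop is R_th/(R_th + R_L); requiring this ≤ 0.0690 gives R_L ≥ R_th(1/0.0690 − 1) = 43.31 × 13.49 = 584 kΩ.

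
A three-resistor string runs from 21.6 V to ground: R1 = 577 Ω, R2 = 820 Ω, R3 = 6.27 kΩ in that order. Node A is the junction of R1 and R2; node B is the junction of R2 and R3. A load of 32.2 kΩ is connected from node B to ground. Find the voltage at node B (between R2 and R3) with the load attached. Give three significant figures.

At node B, R3 is in parallel with the load: R3‖R_L = 5248 Ω.
Below node A the resistance is R2 + (R3‖R_L) = 6068 Ω, so V_A = 21.6 × 6068/6645 = 19.72 V.
Then V_B = V_A × (R3‖R_L)/(R2 + R3‖R_L) = 19.72 × 5248/6068 = 17.1 V.

V ≈ 17.1 V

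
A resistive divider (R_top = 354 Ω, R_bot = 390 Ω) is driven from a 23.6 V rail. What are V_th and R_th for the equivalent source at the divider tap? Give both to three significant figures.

V_th = 12.4 V, R_th = 186 Ω

V_th is the open-circuit tap voltage: 23.6 × 390/(354 + 390) = 12.4 V.
With the supply zeroed, R_top and R_bot appear in parallel from the tap: R_th = R_top‖R_bot = (354 × 390)/744.0 = 186 Ω.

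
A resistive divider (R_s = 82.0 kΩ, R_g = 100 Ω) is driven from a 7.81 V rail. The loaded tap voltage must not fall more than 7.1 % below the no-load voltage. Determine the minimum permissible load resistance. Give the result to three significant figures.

Output resistance R_th = R_s‖R_g = (82000 × 100)/82100 = 99.88 Ω.
The fractional drop is R_th/(R_th + R_L); requiring this ≤ 0.0710 gives R_L ≥ R_th(1/0.0710 − 1) = 99.88 × 13.08 = 1.31 kΩ.

R_L(min) ≈ 1.31 kΩ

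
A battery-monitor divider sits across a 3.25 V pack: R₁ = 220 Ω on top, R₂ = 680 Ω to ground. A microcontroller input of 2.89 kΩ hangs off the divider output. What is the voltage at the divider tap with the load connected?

The load sits in parallel with R₂: R₂‖R_L = (680 × 2890) / (680 + 2890) = 550.5 Ω.
V_out = 3.25 × 550.5 / (220 + 550.5) = 3.25 × 550.5/770.5 = 2.32 V.

V_out ≈ 2.32 V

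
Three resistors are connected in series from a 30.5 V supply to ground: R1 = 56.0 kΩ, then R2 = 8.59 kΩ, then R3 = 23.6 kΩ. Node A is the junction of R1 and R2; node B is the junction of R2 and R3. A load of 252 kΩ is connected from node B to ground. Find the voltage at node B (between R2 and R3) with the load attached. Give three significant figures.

At node B, R3 is in parallel with the load: R3‖R_L = 21.58 kΩ.
Below node A the resistance is R2 + (R3‖R_L) = 30.17 kΩ, so V_A = 30.5 × 30.17/86.17 = 10.68 V.
Then V_B = V_A × (R3‖R_L)/(R2 + R3‖R_L) = 10.68 × 21.58/30.17 = 7.64 V.

V ≈ 7.64 V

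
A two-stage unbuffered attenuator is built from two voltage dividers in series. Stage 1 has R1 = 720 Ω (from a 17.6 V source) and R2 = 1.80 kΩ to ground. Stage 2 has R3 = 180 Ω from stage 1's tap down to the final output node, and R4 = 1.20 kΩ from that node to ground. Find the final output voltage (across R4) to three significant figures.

V_out ≈ 7.96 V

Stage 2 presents R3+R4 = 1380 Ω as a load on stage 1's tap.
Stage 1's lower leg becomes R2‖(R3+R4) = 781.1 Ω, so V_mid = 17.6 × 781.1/1501 = 9.158 V.
Stage 2 is itself unloaded: V_out = V_mid × R4/(R3+R4) = 9.158 × 1200/1380 = 7.96 V.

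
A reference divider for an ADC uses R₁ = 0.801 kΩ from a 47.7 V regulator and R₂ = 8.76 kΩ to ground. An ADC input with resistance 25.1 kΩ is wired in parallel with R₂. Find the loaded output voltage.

The load sits in parallel with R₂: R₂‖R_L = (8760 × 25100) / (8760 + 25100) = 6494 Ω.
V_out = 47.7 × 6494 / (801 + 6494) = 47.7 × 6494/7295 = 42.5 V.

V_out ≈ 42.5 V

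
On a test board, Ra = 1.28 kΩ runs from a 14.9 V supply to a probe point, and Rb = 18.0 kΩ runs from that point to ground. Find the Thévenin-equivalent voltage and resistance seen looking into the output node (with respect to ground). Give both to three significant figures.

V_th is the open-circuit tap voltage: 14.9 × 18.0/(1.28 + 18.0) = 13.9 V.
With the supply zeroed, Ra and Rb appear in parallel from the tap: R_th = Ra‖Rb = (1.28 × 18.0)/19.28 = 1.20 kΩ.

V_th = 13.9 V, R_th = 1.20 kΩ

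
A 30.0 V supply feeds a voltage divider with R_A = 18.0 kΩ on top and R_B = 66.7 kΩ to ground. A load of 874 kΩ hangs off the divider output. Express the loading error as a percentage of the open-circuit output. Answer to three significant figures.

The divider's output (Thévenin) resistance is R_A‖R_B = 14.17 kΩ.
Fractional drop under load = R_th/(R_th + R_L) = 14.17 / (14.17 + 874) = 0.01596.
So the output falls by 1.60 %.

1.60 %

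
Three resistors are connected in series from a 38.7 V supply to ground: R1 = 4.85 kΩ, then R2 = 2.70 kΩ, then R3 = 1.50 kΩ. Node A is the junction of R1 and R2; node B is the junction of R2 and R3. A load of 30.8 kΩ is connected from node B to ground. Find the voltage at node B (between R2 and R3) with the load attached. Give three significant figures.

V ≈ 6.16 V

At node B, R3 is in parallel with the load: R3‖R_L = 1.430 kΩ.
Below node A the resistance is R2 + (R3‖R_L) = 4.130 kΩ, so V_A = 38.7 × 4.130/8.980 = 17.80 V.
Then V_B = V_A × (R3‖R_L)/(R2 + R3‖R_L) = 17.80 × 1.430/4.130 = 6.16 V.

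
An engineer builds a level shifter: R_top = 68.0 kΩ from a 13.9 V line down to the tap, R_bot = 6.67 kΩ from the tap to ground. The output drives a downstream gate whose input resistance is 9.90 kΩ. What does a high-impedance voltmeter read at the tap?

V_out ≈ 0.770 V

The load sits in parallel with R_bot: R_bot‖R_L = (6.67 × 9.90) / (6.67 + 9.90) = 3.985 kΩ.
V_out = 13.9 × 3.985 / (68.0 + 3.985) = 13.9 × 3.985/71.99 = 0.770 V.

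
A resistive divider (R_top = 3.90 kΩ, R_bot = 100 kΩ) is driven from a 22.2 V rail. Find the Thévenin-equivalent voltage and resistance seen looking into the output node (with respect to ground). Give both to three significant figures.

V_th = 21.4 V, R_th = 3.75 kΩ

V_th is the open-circuit tap voltage: 22.2 × 100/(3.90 + 100) = 21.4 V.
With the supply zeroed, R_top and R_bot appear in parallel from the tap: R_th = R_top‖R_bot = (3.90 × 100)/103.9 = 3.75 kΩ.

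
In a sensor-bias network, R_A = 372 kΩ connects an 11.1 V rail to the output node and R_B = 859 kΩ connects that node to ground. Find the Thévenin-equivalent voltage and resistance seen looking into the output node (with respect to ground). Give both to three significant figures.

V_th is the open-circuit tap voltage: 11.1 × 859/(372 + 859) = 7.75 V.
With the supply zeroed, R_A and R_B appear in parallel from the tap: R_th = R_A‖R_B = (372 × 859)/1231 = 260 kΩ.

V_th = 7.75 V, R_th = 260 kΩ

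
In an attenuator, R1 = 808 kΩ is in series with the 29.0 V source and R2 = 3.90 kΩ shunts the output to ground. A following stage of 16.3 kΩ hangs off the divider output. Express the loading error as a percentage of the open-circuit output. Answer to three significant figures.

Unloaded V = 29.0 × 3.90/811.9 = 0.1393 V.
Loaded: R2‖R_L = 3.147 kΩ, giving V = 29.0 × 3.147/811.1 = 0.1125 V.
Drop = (0.1393 − 0.1125) / 0.1393 = 19.2 %.

19.2 %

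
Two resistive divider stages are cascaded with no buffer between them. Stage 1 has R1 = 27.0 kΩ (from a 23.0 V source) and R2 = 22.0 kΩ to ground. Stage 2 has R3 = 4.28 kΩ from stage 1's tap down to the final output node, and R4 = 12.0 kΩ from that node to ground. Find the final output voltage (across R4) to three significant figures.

Stage 2 presents R3+R4 = 16.28 kΩ as a load on stage 1's tap.
Stage 1's lower leg becomes R2‖(R3+R4) = 9.356 kΩ, so V_mid = 23.0 × 9.356/36.36 = 5.919 V.
Stage 2 is itself unloaded: V_out = V_mid × R4/(R3+R4) = 5.919 × 12.0/16.28 = 4.36 V.

V_out ≈ 4.36 V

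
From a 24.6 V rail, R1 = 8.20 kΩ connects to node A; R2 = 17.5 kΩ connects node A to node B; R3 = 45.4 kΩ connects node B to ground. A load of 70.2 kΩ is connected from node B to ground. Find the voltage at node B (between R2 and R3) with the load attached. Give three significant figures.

At node B, R3 is in parallel with the load: R3‖R_L = 27.57 kΩ.
Below node A the resistance is R2 + (R3‖R_L) = 45.07 kΩ, so V_A = 24.6 × 45.07/53.27 = 20.81 V.
Then V_B = V_A × (R3‖R_L)/(R2 + R3‖R_L) = 20.81 × 27.57/45.07 = 12.7 V.

V ≈ 12.7 V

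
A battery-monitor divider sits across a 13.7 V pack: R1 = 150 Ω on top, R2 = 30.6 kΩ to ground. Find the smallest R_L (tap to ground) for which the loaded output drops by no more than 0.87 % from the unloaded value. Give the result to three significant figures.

R_L(min) ≈ 17.0 kΩ

Output resistance R_th = R1‖R2 = (150 × 30600)/30750 = 149.3 Ω.
The fractional drop is R_th/(R_th + R_L); requiring this ≤ 0.00870 gives R_L ≥ R_th(1/0.00870 − 1) = 149.3 × 113.9 = 17.0 kΩ.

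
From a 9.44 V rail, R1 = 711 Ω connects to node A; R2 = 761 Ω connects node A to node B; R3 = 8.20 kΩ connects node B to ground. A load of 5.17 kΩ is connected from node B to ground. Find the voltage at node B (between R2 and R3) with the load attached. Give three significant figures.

V ≈ 6.45 V

At node B, R3 is in parallel with the load: R3‖R_L = 3171 Ω.
Below node A the resistance is R2 + (R3‖R_L) = 3932 Ω, so V_A = 9.44 × 3932/4643 = 7.994 V.
Then V_B = V_A × (R3‖R_L)/(R2 + R3‖R_L) = 7.994 × 3171/3932 = 6.45 V.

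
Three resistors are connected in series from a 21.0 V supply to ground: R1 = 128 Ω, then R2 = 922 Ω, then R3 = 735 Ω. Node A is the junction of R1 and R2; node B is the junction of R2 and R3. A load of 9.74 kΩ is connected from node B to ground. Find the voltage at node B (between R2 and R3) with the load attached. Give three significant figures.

V ≈ 8.28 V

At node B, R3 is in parallel with the load: R3‖R_L = 683.4 Ω.
Below node A the resistance is R2 + (R3‖R_L) = 1605 Ω, so V_A = 21.0 × 1605/1733 = 19.45 V.
Then V_B = V_A × (R3‖R_L)/(R2 + R3‖R_L) = 19.45 × 683.4/1605 = 8.28 V.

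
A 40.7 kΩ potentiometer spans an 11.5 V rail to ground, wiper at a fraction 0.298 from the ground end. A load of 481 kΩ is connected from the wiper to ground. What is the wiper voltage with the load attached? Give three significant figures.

V ≈ 3.37 V

The wiper splits the pot into (1−α)R = 28.57 kΩ above and αR = 12.13 kΩ below.
Lower section ‖ load = 11.83 kΩ.
V_wiper = 11.5 × 11.83/(28.57 + 11.83) = 3.37 V.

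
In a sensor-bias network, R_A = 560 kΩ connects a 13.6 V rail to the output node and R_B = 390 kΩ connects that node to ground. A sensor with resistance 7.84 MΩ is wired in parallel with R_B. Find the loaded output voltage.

V_out ≈ 5.42 V

The load sits in parallel with R_B: R_B‖R_L = (390 × 7840) / (390 + 7840) = 371.5 kΩ.
V_out = 13.6 × 371.5 / (560 + 371.5) = 13.6 × 371.5/931.5 = 5.42 V.
(Unloaded it would have been 5.58 V.)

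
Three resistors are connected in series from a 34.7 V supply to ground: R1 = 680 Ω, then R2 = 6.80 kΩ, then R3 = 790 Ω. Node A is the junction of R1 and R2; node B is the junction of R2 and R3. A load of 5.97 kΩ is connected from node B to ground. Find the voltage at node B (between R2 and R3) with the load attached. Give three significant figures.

At node B, R3 is in parallel with the load: R3‖R_L = 697.7 Ω.
Below node A the resistance is R2 + (R3‖R_L) = 7498 Ω, so V_A = 34.7 × 7498/8178 = 31.81 V.
Then V_B = V_A × (R3‖R_L)/(R2 + R3‖R_L) = 31.81 × 697.7/7498 = 2.96 V.

V ≈ 2.96 V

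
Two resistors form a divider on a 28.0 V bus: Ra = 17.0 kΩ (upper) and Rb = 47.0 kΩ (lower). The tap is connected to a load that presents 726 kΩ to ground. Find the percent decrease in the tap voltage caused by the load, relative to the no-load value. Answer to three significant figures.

1.69 %

The divider's output (Thévenin) resistance is Ra‖Rb = 12.48 kΩ.
Fractional drop under load = R_th/(R_th + R_L) = 12.48 / (12.48 + 726) = 0.01691.
So the output falls by 1.69 %.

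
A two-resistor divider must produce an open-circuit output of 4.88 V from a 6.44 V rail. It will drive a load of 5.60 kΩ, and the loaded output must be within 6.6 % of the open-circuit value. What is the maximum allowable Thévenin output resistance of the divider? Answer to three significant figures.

R_th ≤ 396 Ω

Loading drop = R_th/(R_th + R_L) ≤ 0.0660, so R_th ≤ R_L · ε/(1−ε) = 5.60 kΩ × 0.0660/0.9340 = 396 Ω.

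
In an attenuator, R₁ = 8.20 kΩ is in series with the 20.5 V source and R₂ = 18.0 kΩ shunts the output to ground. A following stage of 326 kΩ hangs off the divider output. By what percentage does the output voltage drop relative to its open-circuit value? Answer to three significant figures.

1.70 %

The divider's output (Thévenin) resistance is R₁‖R₂ = 5.634 kΩ.
Fractional drop under load = R_th/(R_th + R_L) = 5.634 / (5.634 + 326) = 0.01699.
So the output falls by 1.70 %.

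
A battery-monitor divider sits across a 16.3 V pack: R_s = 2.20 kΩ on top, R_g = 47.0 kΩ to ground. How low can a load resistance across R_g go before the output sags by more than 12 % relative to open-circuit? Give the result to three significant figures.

R_L(min) ≈ 15.4 kΩ

Output resistance R_th = R_s‖R_g = (2.20 × 47.0)/49.20 = 2.102 kΩ.
The fractional drop is R_th/(R_th + R_L); requiring this ≤ 0.120 gives R_L ≥ R_th(1/0.120 − 1) = 2.102 × 7.333 = 15.4 kΩ.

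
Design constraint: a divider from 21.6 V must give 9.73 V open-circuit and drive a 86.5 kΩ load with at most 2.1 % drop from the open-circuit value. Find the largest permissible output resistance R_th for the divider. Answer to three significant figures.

R_th ≤ 1.86 kΩ

Loading drop = R_th/(R_th + R_L) ≤ 0.0210, so R_th ≤ R_L · ε/(1−ε) = 86.5 kΩ × 0.0210/0.9790 = 1.86 kΩ.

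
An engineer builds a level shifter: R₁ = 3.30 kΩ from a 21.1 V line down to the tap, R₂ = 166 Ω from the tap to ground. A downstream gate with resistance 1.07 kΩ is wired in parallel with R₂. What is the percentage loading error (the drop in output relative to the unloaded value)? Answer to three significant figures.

12.9 %

Unloaded V = 21.1 × 166/3466 = 1.0106 V.
Loaded: R₂‖R_L = 143.7 Ω, giving V = 21.1 × 143.7/3444 = 0.88050 V.
Drop = (1.0106 − 0.88050) / 1.0106 = 12.9 %.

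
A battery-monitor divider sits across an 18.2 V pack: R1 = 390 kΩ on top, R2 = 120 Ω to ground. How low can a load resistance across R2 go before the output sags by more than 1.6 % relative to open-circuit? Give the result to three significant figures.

Output resistance R_th = R1‖R2 = (390000 × 120)/390100 = 120.0 Ω.
The fractional drop is R_th/(R_th + R_L); requiring this ≤ 0.0160 gives R_L ≥ R_th(1/0.0160 − 1) = 120.0 × 61.50 = 7.38 kΩ.

R_L(min) ≈ 7.38 kΩ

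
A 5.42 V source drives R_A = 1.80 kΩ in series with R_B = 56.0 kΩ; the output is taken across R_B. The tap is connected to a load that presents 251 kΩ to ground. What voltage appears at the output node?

The load sits in parallel with R_B: R_B‖R_L = (56.0 × 251) / (56.0 + 251) = 45.79 kΩ.
V_out = 5.42 × 45.79 / (1.80 + 45.79) = 5.42 × 45.79/47.59 = 5.21 V.

V_out ≈ 5.21 V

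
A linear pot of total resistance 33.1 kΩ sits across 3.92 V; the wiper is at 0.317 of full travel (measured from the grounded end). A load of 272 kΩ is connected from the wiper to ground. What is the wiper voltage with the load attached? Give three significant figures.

The wiper splits the pot into (1−α)R = 22.61 kΩ above and αR = 10.49 kΩ below.
Lower section ‖ load = 10.10 kΩ.
V_wiper = 3.92 × 10.10/(22.61 + 10.10) = 1.21 V.

V ≈ 1.21 V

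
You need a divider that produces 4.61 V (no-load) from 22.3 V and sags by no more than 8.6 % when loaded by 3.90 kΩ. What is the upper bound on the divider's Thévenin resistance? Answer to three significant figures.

R_th ≤ 367 Ω

Loading drop = R_th/(R_th + R_L) ≤ 0.0860, so R_th ≤ R_L · ε/(1−ε) = 3.90 kΩ × 0.0860/0.9140 = 367 Ω.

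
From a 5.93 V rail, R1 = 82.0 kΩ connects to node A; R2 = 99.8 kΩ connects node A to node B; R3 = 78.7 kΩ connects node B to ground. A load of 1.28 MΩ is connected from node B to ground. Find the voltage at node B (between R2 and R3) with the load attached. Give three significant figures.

At node B, R3 is in parallel with the load: R3‖R_L = 74.14 kΩ.
Below node A the resistance is R2 + (R3‖R_L) = 173.9 kΩ, so V_A = 5.93 × 173.9/255.9 = 4.030 V.
Then V_B = V_A × (R3‖R_L)/(R2 + R3‖R_L) = 4.030 × 74.14/173.9 = 1.72 V.

V ≈ 1.72 V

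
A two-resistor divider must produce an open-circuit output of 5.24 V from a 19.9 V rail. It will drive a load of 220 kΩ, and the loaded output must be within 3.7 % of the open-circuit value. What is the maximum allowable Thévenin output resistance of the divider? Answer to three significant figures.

R_th ≤ 8.45 kΩ

Loading drop = R_th/(R_th + R_L) ≤ 0.0370, so R_th ≤ R_L · ε/(1−ε) = 220 kΩ × 0.0370/0.9630 = 8.45 kΩ.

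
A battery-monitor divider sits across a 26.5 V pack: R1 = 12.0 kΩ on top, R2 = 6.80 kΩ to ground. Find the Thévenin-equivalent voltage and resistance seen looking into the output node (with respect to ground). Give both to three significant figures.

V_th = 9.59 V, R_th = 4.34 kΩ

V_th is the open-circuit tap voltage: 26.5 × 6.80/(12.0 + 6.80) = 9.59 V.
With the supply zeroed, R1 and R2 appear in parallel from the tap: R_th = R1‖R2 = (12.0 × 6.80)/18.80 = 4.34 kΩ.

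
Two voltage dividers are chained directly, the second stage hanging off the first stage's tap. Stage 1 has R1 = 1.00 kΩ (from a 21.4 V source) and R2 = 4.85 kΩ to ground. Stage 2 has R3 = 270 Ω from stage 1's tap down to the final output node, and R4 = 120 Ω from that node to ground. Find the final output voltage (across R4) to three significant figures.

Stage 2 presents R3+R4 = 390.0 Ω as a load on stage 1's tap.
Stage 1's lower leg becomes R2‖(R3+R4) = 361.0 Ω, so V_mid = 21.4 × 361.0/1361 = 5.676 V.
Stage 2 is itself unloaded: V_out = V_mid × R4/(R3+R4) = 5.676 × 120/390.0 = 1.75 V.

V_out ≈ 1.75 V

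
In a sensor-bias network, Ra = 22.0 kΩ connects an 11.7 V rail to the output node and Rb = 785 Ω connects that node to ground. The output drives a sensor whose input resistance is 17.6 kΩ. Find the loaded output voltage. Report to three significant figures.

V_out ≈ 0.386 V

The load sits in parallel with Rb: Rb‖R_L = (785 × 17600) / (785 + 17600) = 751.5 Ω.
V_out = 11.7 × 751.5 / (22000 + 751.5) = 11.7 × 751.5/22750 = 0.386 V.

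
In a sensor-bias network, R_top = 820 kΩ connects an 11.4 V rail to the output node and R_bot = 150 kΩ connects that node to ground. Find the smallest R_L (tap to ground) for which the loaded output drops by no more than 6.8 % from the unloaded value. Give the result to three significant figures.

Output resistance R_th = R_top‖R_bot = (820 × 150)/970.0 = 126.8 kΩ.
The fractional drop is R_th/(R_th + R_L); requiring this ≤ 0.0680 gives R_L ≥ R_th(1/0.0680 − 1) = 126.8 × 13.71 = 1.74 MΩ.

R_L(min) ≈ 1.74 MΩ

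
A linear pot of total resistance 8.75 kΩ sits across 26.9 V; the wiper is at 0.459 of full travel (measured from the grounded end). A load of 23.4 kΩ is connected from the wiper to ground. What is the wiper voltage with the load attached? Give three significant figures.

V ≈ 11.3 V

The wiper splits the pot into (1−α)R = 4.734 kΩ above and αR = 4.016 kΩ below.
Lower section ‖ load = 3.428 kΩ.
V_wiper = 26.9 × 3.428/(4.734 + 3.428) = 11.3 V.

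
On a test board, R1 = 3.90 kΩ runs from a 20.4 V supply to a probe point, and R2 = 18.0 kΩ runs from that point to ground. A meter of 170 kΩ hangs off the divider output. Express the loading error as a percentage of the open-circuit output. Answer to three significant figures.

The divider's output (Thévenin) resistance is R1‖R2 = 3.205 kΩ.
Fractional drop under load = R_th/(R_th + R_L) = 3.205 / (3.205 + 170) = 0.01851.
So the output falls by 1.85 %.

1.85 %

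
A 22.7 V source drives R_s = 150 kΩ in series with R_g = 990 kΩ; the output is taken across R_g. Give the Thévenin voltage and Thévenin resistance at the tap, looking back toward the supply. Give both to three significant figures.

V_th is the open-circuit tap voltage: 22.7 × 990/(150 + 990) = 19.7 V.
With the supply zeroed, R_s and R_g appear in parallel from the tap: R_th = R_s‖R_g = (150 × 990)/1140 = 130 kΩ.

V_th = 19.7 V, R_th = 130 kΩ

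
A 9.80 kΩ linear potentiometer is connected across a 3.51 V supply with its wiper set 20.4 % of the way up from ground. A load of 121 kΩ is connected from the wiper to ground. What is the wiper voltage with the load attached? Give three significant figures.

The wiper splits the pot into (1−α)R = 7.801 kΩ above and αR = 1.999 kΩ below.
Lower section ‖ load = 1.967 kΩ.
V_wiper = 3.51 × 1.967/(7.801 + 1.967) = 0.707 V.

V ≈ 0.707 V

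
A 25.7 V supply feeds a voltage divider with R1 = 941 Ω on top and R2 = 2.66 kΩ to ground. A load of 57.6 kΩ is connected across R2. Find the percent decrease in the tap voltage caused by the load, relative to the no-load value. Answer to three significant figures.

1.19 %

The divider's output (Thévenin) resistance is R1‖R2 = 695.1 Ω.
Fractional drop under load = R_th/(R_th + R_L) = 695.1 / (695.1 + 57600) = 0.01192.
So the output falls by 1.19 %.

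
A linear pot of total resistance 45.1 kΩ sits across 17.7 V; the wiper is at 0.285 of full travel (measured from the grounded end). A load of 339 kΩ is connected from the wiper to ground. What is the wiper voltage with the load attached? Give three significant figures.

The wiper splits the pot into (1−α)R = 32.25 kΩ above and αR = 12.85 kΩ below.
Lower section ‖ load = 12.38 kΩ.
V_wiper = 17.7 × 12.38/(32.25 + 12.38) = 4.91 V.

V ≈ 4.91 V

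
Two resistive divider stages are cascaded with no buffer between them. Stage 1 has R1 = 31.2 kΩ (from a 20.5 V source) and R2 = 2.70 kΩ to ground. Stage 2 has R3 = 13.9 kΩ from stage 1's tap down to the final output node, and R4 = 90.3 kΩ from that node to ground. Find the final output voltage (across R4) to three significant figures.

Stage 2 presents R3+R4 = 104.2 kΩ as a load on stage 1's tap.
Stage 1's lower leg becomes R2‖(R3+R4) = 2.632 kΩ, so V_mid = 20.5 × 2.632/33.83 = 1.595 V.
Stage 2 is itself unloaded: V_out = V_mid × R4/(R3+R4) = 1.595 × 90.3/104.2 = 1.38 V.

V_out ≈ 1.38 V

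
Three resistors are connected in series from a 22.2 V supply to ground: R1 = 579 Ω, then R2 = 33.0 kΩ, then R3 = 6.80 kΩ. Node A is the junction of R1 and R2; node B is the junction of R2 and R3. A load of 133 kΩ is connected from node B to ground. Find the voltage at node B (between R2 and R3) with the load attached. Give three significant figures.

V ≈ 3.59 V

At node B, R3 is in parallel with the load: R3‖R_L = 6469 Ω.
Below node A the resistance is R2 + (R3‖R_L) = 39470 Ω, so V_A = 22.2 × 39470/40050 = 21.88 V.
Then V_B = V_A × (R3‖R_L)/(R2 + R3‖R_L) = 21.88 × 6469/39470 = 3.59 V.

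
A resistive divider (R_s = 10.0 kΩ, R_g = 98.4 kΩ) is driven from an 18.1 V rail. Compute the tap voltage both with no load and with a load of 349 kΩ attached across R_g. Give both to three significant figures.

Open-circuit: V = 18.1 × 98.4/(10.0 + 98.4) = 16.4 V.
With the load, R_g becomes R_g‖R_L = 76.76 kΩ, so V = 18.1 × 76.76/86.76 = 16.0 V.

Unloaded: 16.4 V; loaded: 16.0 V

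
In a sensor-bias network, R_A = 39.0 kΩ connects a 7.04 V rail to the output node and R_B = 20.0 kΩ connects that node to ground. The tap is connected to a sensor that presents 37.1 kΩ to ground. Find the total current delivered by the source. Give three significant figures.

I ≈ 0.135 mA

R_B‖R_L = 12.99 kΩ, so the source sees R_A + R_B‖R_L = 51.99 kΩ.
I = 7.04 V / 51.99 kΩ = 0.135 mA.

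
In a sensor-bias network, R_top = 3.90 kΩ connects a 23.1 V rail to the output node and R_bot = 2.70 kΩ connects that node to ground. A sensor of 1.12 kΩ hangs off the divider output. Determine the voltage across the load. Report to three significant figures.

The load sits in parallel with R_bot: R_bot‖R_L = (2.70 × 1.12) / (2.70 + 1.12) = 0.7916 kΩ.
V_out = 23.1 × 0.7916 / (3.90 + 0.7916) = 23.1 × 0.7916/4.692 = 3.90 V.

V_out ≈ 3.90 V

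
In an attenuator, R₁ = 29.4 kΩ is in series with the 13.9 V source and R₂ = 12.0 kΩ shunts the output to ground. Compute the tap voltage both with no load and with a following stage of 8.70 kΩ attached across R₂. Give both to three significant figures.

Unloaded: 4.03 V; loaded: 2.04 V

Open-circuit: V = 13.9 × 12.0/(29.4 + 12.0) = 4.03 V.
With the load, R₂ becomes R₂‖R_L = 5.043 kΩ, so V = 13.9 × 5.043/34.44 = 2.04 V.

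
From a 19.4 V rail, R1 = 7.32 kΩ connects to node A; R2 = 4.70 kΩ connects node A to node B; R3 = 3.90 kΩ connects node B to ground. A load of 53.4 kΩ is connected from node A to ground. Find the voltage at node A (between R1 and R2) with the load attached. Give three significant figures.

V ≈ 9.76 V

Below node A the series string R2+R3 = 8.600 kΩ sits in parallel with the 53.4 kΩ load: 7.407 kΩ.
V_A = 19.4 × 7.407/(7.32 + 7.407) = 9.76 V.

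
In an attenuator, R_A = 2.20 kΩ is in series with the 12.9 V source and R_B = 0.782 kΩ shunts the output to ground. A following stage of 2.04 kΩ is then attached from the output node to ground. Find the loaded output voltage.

V_out ≈ 2.64 V

The load sits in parallel with R_B: R_B‖R_L = (782 × 2040) / (782 + 2040) = 565.3 Ω.
V_out = 12.9 × 565.3 / (2200 + 565.3) = 12.9 × 565.3/2765 = 2.64 V.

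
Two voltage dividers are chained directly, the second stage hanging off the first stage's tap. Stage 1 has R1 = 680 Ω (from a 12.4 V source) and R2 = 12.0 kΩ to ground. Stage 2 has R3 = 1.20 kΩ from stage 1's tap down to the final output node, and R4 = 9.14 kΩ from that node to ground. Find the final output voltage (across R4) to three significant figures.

V_out ≈ 9.77 V

Stage 2 presents R3+R4 = 10340 Ω as a load on stage 1's tap.
Stage 1's lower leg becomes R2‖(R3+R4) = 5554 Ω, so V_mid = 12.4 × 5554/6234 = 11.05 V.
Stage 2 is itself unloaded: V_out = V_mid × R4/(R3+R4) = 11.05 × 9140/10340 = 9.77 V.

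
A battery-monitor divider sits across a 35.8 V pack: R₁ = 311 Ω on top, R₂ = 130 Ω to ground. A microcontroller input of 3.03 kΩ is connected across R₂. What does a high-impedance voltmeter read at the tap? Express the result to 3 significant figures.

The load sits in parallel with R₂: R₂‖R_L = (130 × 3030) / (130 + 3030) = 124.7 Ω.
V_out = 35.8 × 124.7 / (311 + 124.7) = 35.8 × 124.7/435.7 = 10.2 V.

V_out ≈ 10.2 V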